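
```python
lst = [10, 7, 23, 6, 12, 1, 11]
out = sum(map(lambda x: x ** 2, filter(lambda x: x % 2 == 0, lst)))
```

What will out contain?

Step 1: Filter even numbers from [10, 7, 23, 6, 12, 1, 11]: [10, 6, 12]
Step 2: Square each: [100, 36, 144]
Step 3: Sum = 280.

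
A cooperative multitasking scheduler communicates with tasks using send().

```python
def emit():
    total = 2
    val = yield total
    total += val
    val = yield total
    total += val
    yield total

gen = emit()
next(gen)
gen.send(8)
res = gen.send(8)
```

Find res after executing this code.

Step 1: next() -> yield total=2.
Step 2: send(8) -> val=8, total = 2+8 = 10, yield 10.
Step 3: send(8) -> val=8, total = 10+8 = 18, yield 18.
Therefore res = 18.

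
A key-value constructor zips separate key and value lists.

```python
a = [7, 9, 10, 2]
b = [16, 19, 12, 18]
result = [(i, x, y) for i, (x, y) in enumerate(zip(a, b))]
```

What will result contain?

Step 1: enumerate(zip(a, b)) gives index with paired elements:
  i=0: (7, 16)
  i=1: (9, 19)
  i=2: (10, 12)
  i=3: (2, 18)
Therefore result = [(0, 7, 16), (1, 9, 19), (2, 10, 12), (3, 2, 18)].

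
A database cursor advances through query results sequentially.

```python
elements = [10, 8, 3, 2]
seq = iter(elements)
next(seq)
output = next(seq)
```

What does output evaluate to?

Step 1: Create iterator over [10, 8, 3, 2].
Step 2: next() consumes 10.
Step 3: next() returns 8.
Therefore output = 8.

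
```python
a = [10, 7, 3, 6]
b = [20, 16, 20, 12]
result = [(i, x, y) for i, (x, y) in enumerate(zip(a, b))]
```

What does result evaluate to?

Step 1: enumerate(zip(a, b)) gives index with paired elements:
  i=0: (10, 20)
  i=1: (7, 16)
  i=2: (3, 20)
  i=3: (6, 12)
Therefore result = [(0, 10, 20), (1, 7, 16), (2, 3, 20), (3, 6, 12)].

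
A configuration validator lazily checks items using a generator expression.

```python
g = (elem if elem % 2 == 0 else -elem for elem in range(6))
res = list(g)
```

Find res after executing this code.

Step 1: For each elem in range(6), yield elem if even, else -elem:
  elem=0: even, yield 0
  elem=1: odd, yield -1
  elem=2: even, yield 2
  elem=3: odd, yield -3
  elem=4: even, yield 4
  elem=5: odd, yield -5
Therefore res = [0, -1, 2, -3, 4, -5].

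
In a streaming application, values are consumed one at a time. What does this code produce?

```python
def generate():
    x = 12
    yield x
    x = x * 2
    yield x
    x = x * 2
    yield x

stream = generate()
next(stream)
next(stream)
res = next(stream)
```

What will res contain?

Step 1: Trace through generator execution:
  Yield 1: x starts at 12, yield 12
  Yield 2: x = 12 * 2 = 24, yield 24
  Yield 3: x = 24 * 2 = 48, yield 48
Step 2: First next() gets 12, second next() gets the second value, third next() yields 48.
Therefore res = 48.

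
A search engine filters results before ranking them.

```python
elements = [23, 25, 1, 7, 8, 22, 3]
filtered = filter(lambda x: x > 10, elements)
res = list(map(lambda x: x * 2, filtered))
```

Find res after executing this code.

Step 1: Filter elements for elements > 10:
  23: kept
  25: kept
  1: removed
  7: removed
  8: removed
  22: kept
  3: removed
Step 2: Map x * 2 on filtered [23, 25, 22]:
  23 -> 46
  25 -> 50
  22 -> 44
Therefore res = [46, 50, 44].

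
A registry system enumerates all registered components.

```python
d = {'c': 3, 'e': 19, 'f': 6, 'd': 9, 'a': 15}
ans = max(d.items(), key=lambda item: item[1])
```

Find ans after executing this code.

Step 1: Find item with maximum value:
  ('c', 3)
  ('e', 19)
  ('f', 6)
  ('d', 9)
  ('a', 15)
Step 2: Maximum value is 19 at key 'e'.
Therefore ans = ('e', 19).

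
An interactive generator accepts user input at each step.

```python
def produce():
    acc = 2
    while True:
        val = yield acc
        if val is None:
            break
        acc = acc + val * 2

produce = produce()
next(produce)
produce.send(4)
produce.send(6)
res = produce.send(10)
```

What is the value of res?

Step 1: next() -> yield acc=2.
Step 2: send(4) -> val=4, acc = 2 + 4*2 = 10, yield 10.
Step 3: send(6) -> val=6, acc = 10 + 6*2 = 22, yield 22.
Step 4: send(10) -> val=10, acc = 22 + 10*2 = 42, yield 42.
Therefore res = 42.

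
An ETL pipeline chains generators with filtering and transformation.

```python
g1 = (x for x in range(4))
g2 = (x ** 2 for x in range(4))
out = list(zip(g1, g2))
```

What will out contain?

Step 1: g1 produces [0, 1, 2, 3].
Step 2: g2 produces [0, 1, 4, 9].
Step 3: zip pairs them: [(0, 0), (1, 1), (2, 4), (3, 9)].
Therefore out = [(0, 0), (1, 1), (2, 4), (3, 9)].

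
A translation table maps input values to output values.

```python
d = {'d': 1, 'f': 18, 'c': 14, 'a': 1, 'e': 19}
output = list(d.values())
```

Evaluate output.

Step 1: d.values() returns the dictionary values in insertion order.
Therefore output = [1, 18, 14, 1, 19].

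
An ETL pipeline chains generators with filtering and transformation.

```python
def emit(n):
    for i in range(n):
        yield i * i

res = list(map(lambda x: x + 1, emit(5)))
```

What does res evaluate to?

Step 1: emit(5) yields squares: [0, 1, 4, 9, 16].
Step 2: map adds 1 to each: [1, 2, 5, 10, 17].
Therefore res = [1, 2, 5, 10, 17].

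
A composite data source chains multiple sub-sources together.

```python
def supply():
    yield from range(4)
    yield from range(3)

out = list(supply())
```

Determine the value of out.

Step 1: Trace yields in order:
  yield 0
  yield 1
  yield 2
  yield 3
  yield 0
  yield 1
  yield 2
Therefore out = [0, 1, 2, 3, 0, 1, 2].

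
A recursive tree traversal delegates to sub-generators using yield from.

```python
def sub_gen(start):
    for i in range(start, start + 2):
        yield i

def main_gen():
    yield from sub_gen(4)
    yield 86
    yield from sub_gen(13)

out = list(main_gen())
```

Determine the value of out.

Step 1: main_gen() delegates to sub_gen(4):
  yield 4
  yield 5
Step 2: yield 86
Step 3: Delegates to sub_gen(13):
  yield 13
  yield 14
Therefore out = [4, 5, 86, 13, 14].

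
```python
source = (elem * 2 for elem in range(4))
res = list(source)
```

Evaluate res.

Step 1: For each elem in range(4), compute elem*2:
  elem=0: 0*2 = 0
  elem=1: 1*2 = 2
  elem=2: 2*2 = 4
  elem=3: 3*2 = 6
Therefore res = [0, 2, 4, 6].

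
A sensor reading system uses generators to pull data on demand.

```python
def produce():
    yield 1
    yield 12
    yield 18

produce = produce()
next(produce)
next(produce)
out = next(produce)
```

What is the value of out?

Step 1: produce() creates a generator.
Step 2: next(produce) yields 1 (consumed and discarded).
Step 3: next(produce) yields 12 (consumed and discarded).
Step 4: next(produce) yields 18, assigned to out.
Therefore out = 18.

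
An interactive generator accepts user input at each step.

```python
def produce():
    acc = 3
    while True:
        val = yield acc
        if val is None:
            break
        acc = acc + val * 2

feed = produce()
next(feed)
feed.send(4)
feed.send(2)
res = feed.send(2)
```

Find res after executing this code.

Step 1: next() -> yield acc=3.
Step 2: send(4) -> val=4, acc = 3 + 4*2 = 11, yield 11.
Step 3: send(2) -> val=2, acc = 11 + 2*2 = 15, yield 15.
Step 4: send(2) -> val=2, acc = 15 + 2*2 = 19, yield 19.
Therefore res = 19.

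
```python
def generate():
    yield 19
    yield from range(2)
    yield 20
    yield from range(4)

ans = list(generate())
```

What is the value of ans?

Step 1: Trace yields in order:
  yield 19
  yield 0
  yield 1
  yield 20
  yield 0
  yield 1
  yield 2
  yield 3
Therefore ans = [19, 0, 1, 20, 0, 1, 2, 3].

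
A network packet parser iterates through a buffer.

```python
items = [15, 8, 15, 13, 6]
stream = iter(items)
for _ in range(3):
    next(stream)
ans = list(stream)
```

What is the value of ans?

Step 1: Create iterator over [15, 8, 15, 13, 6].
Step 2: Advance 3 positions (consuming [15, 8, 15]).
Step 3: list() collects remaining elements: [13, 6].
Therefore ans = [13, 6].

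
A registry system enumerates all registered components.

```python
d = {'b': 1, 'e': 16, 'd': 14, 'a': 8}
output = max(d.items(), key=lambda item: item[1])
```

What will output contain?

Step 1: Find item with maximum value:
  ('b', 1)
  ('e', 16)
  ('d', 14)
  ('a', 8)
Step 2: Maximum value is 16 at key 'e'.
Therefore output = ('e', 16).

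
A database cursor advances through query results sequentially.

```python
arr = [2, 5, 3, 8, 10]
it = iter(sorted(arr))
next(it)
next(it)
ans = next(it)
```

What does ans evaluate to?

Step 1: sorted([2, 5, 3, 8, 10]) = [2, 3, 5, 8, 10].
Step 2: Create iterator and skip 2 elements.
Step 3: next() returns 5.
Therefore ans = 5.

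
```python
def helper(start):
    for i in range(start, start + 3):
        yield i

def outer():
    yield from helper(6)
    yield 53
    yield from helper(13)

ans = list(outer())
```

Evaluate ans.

Step 1: outer() delegates to helper(6):
  yield 6
  yield 7
  yield 8
Step 2: yield 53
Step 3: Delegates to helper(13):
  yield 13
  yield 14
  yield 15
Therefore ans = [6, 7, 8, 53, 13, 14, 15].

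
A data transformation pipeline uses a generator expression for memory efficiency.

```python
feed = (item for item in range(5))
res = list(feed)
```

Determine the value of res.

Step 1: Generator expression iterates range(5): [0, 1, 2, 3, 4].
Step 2: list() collects all values.
Therefore res = [0, 1, 2, 3, 4].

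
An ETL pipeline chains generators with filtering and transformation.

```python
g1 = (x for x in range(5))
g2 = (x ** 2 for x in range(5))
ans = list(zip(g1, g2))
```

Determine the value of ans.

Step 1: g1 produces [0, 1, 2, 3, 4].
Step 2: g2 produces [0, 1, 4, 9, 16].
Step 3: zip pairs them: [(0, 0), (1, 1), (2, 4), (3, 9), (4, 16)].
Therefore ans = [(0, 0), (1, 1), (2, 4), (3, 9), (4, 16)].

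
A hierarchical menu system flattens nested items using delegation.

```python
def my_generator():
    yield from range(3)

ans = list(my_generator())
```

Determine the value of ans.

Step 1: yield from delegates to the iterable, yielding each element.
Step 2: Collected values: [0, 1, 2].
Therefore ans = [0, 1, 2].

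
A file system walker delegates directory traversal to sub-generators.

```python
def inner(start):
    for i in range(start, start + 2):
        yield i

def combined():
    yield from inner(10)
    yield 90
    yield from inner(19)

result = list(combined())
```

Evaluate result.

Step 1: combined() delegates to inner(10):
  yield 10
  yield 11
Step 2: yield 90
Step 3: Delegates to inner(19):
  yield 19
  yield 20
Therefore result = [10, 11, 90, 19, 20].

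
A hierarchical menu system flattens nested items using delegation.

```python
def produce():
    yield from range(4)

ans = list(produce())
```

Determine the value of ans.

Step 1: yield from delegates to the iterable, yielding each element.
Step 2: Collected values: [0, 1, 2, 3].
Therefore ans = [0, 1, 2, 3].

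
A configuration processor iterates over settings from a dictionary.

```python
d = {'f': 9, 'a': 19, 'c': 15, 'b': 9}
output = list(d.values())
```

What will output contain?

Step 1: d.values() returns the dictionary values in insertion order.
Therefore output = [9, 19, 15, 9].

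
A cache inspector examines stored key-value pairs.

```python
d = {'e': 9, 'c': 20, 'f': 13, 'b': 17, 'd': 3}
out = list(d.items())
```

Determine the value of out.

Step 1: d.items() returns (key, value) pairs in insertion order.
Therefore out = [('e', 9), ('c', 20), ('f', 13), ('b', 17), ('d', 3)].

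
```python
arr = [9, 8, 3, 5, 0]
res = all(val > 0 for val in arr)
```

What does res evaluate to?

Step 1: Check val > 0 for each element in [9, 8, 3, 5, 0]:
  9 > 0: True
  8 > 0: True
  3 > 0: True
  5 > 0: True
  0 > 0: False
Step 2: all() returns False.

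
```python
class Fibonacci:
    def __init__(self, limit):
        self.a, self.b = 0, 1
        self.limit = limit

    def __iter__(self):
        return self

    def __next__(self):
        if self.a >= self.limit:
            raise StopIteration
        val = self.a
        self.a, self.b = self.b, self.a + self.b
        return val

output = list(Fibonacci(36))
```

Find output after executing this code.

Step 1: Fibonacci-like sequence (a=0, b=1) until >= 36:
  Yield 0, then a,b = 1,1
  Yield 1, then a,b = 1,2
  Yield 1, then a,b = 2,3
  Yield 2, then a,b = 3,5
  Yield 3, then a,b = 5,8
  Yield 5, then a,b = 8,13
  Yield 8, then a,b = 13,21
  Yield 13, then a,b = 21,34
  Yield 21, then a,b = 34,55
  Yield 34, then a,b = 55,89
Step 2: 55 >= 36, stop.
Therefore output = [0, 1, 1, 2, 3, 5, 8, 13, 21, 34].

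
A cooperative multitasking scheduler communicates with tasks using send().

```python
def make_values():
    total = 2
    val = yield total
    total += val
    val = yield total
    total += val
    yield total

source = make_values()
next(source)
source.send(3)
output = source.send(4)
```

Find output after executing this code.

Step 1: next() -> yield total=2.
Step 2: send(3) -> val=3, total = 2+3 = 5, yield 5.
Step 3: send(4) -> val=4, total = 5+4 = 9, yield 9.
Therefore output = 9.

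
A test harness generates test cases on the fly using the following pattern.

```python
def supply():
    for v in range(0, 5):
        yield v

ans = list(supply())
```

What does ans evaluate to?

Step 1: The generator yields each value from range(0, 5).
Step 2: list() consumes all yields: [0, 1, 2, 3, 4].
Therefore ans = [0, 1, 2, 3, 4].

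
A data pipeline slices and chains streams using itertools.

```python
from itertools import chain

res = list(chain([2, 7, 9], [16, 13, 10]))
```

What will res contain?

Step 1: chain() concatenates iterables: [2, 7, 9] + [16, 13, 10].
Therefore res = [2, 7, 9, 16, 13, 10].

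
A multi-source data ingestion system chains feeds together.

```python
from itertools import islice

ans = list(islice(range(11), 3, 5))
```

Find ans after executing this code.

Step 1: islice(range(11), 3, 5) takes elements at indices [3, 5).
Step 2: Elements: [3, 4].
Therefore ans = [3, 4].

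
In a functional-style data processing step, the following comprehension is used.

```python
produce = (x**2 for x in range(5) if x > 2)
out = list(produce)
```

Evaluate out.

Step 1: For range(5), keep x > 2, then square:
  x=0: 0 <= 2, excluded
  x=1: 1 <= 2, excluded
  x=2: 2 <= 2, excluded
  x=3: 3 > 2, yield 3**2 = 9
  x=4: 4 > 2, yield 4**2 = 16
Therefore out = [9, 16].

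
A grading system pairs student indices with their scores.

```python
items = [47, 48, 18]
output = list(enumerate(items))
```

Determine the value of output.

Step 1: enumerate pairs each element with its index:
  (0, 47)
  (1, 48)
  (2, 18)
Therefore output = [(0, 47), (1, 48), (2, 18)].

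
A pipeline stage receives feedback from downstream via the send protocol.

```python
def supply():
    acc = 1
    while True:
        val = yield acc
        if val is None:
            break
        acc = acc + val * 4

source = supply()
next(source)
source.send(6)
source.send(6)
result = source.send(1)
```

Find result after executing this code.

Step 1: next() -> yield acc=1.
Step 2: send(6) -> val=6, acc = 1 + 6*4 = 25, yield 25.
Step 3: send(6) -> val=6, acc = 25 + 6*4 = 49, yield 49.
Step 4: send(1) -> val=1, acc = 49 + 1*4 = 53, yield 53.
Therefore result = 53.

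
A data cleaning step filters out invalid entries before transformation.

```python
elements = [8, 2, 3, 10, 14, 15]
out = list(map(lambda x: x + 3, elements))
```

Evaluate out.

Step 1: Apply lambda x: x + 3 to each element:
  8 -> 11
  2 -> 5
  3 -> 6
  10 -> 13
  14 -> 17
  15 -> 18
Therefore out = [11, 5, 6, 13, 17, 18].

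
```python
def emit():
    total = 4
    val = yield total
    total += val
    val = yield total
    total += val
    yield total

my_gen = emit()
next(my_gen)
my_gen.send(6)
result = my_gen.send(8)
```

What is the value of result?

Step 1: next() -> yield total=4.
Step 2: send(6) -> val=6, total = 4+6 = 10, yield 10.
Step 3: send(8) -> val=8, total = 10+8 = 18, yield 18.
Therefore result = 18.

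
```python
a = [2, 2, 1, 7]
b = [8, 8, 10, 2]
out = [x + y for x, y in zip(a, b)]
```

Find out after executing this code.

Step 1: Add corresponding elements:
  2 + 8 = 10
  2 + 8 = 10
  1 + 10 = 11
  7 + 2 = 9
Therefore out = [10, 10, 11, 9].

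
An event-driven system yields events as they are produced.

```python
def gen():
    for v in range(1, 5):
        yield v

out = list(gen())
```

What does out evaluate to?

Step 1: The generator yields each value from range(1, 5).
Step 2: list() consumes all yields: [1, 2, 3, 4].
Therefore out = [1, 2, 3, 4].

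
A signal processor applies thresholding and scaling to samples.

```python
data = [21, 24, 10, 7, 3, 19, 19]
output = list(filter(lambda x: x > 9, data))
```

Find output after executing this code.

Step 1: Filter elements > 9:
  21: kept
  24: kept
  10: kept
  7: removed
  3: removed
  19: kept
  19: kept
Therefore output = [21, 24, 10, 19, 19].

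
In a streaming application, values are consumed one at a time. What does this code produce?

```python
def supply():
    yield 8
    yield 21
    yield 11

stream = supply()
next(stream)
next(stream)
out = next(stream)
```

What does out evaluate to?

Step 1: supply() creates a generator.
Step 2: next(stream) yields 8 (consumed and discarded).
Step 3: next(stream) yields 21 (consumed and discarded).
Step 4: next(stream) yields 11, assigned to out.
Therefore out = 11.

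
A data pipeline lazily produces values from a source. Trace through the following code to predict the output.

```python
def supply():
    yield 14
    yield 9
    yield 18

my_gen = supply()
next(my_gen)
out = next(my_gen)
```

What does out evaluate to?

Step 1: supply() creates a generator.
Step 2: next(my_gen) yields 14 (consumed and discarded).
Step 3: next(my_gen) yields 9, assigned to out.
Therefore out = 9.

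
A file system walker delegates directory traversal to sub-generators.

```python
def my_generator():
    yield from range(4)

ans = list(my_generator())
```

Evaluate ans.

Step 1: yield from delegates to the iterable, yielding each element.
Step 2: Collected values: [0, 1, 2, 3].
Therefore ans = [0, 1, 2, 3].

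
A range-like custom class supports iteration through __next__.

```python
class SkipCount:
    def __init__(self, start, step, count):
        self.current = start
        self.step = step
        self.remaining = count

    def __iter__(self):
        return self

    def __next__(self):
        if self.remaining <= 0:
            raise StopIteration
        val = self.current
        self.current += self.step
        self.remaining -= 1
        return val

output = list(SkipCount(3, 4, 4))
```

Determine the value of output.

Step 1: SkipCount starts at 3, increments by 4, for 4 steps:
  Yield 3, then current += 4
  Yield 7, then current += 4
  Yield 11, then current += 4
  Yield 15, then current += 4
Therefore output = [3, 7, 11, 15].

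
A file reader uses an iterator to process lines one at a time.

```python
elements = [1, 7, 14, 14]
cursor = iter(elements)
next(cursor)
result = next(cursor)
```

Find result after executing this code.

Step 1: Create iterator over [1, 7, 14, 14].
Step 2: next() consumes 1.
Step 3: next() returns 7.
Therefore result = 7.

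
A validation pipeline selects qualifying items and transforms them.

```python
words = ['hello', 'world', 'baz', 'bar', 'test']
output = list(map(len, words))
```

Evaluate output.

Step 1: Map len() to each word:
  'hello' -> 5
  'world' -> 5
  'baz' -> 3
  'bar' -> 3
  'test' -> 4
Therefore output = [5, 5, 3, 3, 4].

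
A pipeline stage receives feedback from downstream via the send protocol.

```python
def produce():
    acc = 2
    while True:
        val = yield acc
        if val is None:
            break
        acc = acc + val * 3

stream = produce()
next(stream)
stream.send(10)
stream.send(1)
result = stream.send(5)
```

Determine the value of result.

Step 1: next() -> yield acc=2.
Step 2: send(10) -> val=10, acc = 2 + 10*3 = 32, yield 32.
Step 3: send(1) -> val=1, acc = 32 + 1*3 = 35, yield 35.
Step 4: send(5) -> val=5, acc = 35 + 5*3 = 50, yield 50.
Therefore result = 50.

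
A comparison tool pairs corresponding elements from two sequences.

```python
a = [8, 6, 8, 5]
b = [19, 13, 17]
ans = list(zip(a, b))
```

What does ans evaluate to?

Step 1: zip stops at shortest (len(a)=4, len(b)=3):
  Index 0: (8, 19)
  Index 1: (6, 13)
  Index 2: (8, 17)
Step 2: Last element of a (5) has no pair, dropped.
Therefore ans = [(8, 19), (6, 13), (8, 17)].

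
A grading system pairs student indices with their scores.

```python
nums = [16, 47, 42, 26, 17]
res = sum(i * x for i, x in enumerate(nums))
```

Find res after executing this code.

Step 1: Compute i * x for each (i, x) in enumerate([16, 47, 42, 26, 17]):
  i=0, x=16: 0*16 = 0
  i=1, x=47: 1*47 = 47
  i=2, x=42: 2*42 = 84
  i=3, x=26: 3*26 = 78
  i=4, x=17: 4*17 = 68
Step 2: sum = 0 + 47 + 84 + 78 + 68 = 277.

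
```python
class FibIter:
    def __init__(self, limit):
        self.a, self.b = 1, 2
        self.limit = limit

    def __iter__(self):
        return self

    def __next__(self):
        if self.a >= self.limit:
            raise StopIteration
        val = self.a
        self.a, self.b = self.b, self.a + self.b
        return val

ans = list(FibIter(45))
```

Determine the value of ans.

Step 1: Fibonacci-like sequence (a=1, b=2) until >= 45:
  Yield 1, then a,b = 2,3
  Yield 2, then a,b = 3,5
  Yield 3, then a,b = 5,8
  Yield 5, then a,b = 8,13
  Yield 8, then a,b = 13,21
  Yield 13, then a,b = 21,34
  Yield 21, then a,b = 34,55
  Yield 34, then a,b = 55,89
Step 2: 55 >= 45, stop.
Therefore ans = [1, 2, 3, 5, 8, 13, 21, 34].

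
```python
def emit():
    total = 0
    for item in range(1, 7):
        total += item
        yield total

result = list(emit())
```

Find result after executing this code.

Step 1: Generator accumulates running sum:
  item=1: total = 1, yield 1
  item=2: total = 3, yield 3
  item=3: total = 6, yield 6
  item=4: total = 10, yield 10
  item=5: total = 15, yield 15
  item=6: total = 21, yield 21
Therefore result = [1, 3, 6, 10, 15, 21].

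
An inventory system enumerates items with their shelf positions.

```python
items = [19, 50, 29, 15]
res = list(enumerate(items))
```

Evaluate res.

Step 1: enumerate pairs each element with its index:
  (0, 19)
  (1, 50)
  (2, 29)
  (3, 15)
Therefore res = [(0, 19), (1, 50), (2, 29), (3, 15)].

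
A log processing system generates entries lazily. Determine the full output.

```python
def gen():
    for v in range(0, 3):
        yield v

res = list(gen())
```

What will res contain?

Step 1: The generator yields each value from range(0, 3).
Step 2: list() consumes all yields: [0, 1, 2].
Therefore res = [0, 1, 2].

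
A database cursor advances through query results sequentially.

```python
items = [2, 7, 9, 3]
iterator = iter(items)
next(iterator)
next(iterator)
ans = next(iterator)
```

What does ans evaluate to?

Step 1: Create iterator over [2, 7, 9, 3].
Step 2: next() consumes 2.
Step 3: next() consumes 7.
Step 4: next() returns 9.
Therefore ans = 9.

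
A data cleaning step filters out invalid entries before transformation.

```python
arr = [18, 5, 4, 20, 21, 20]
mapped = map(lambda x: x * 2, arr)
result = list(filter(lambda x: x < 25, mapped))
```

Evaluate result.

Step 1: Map x * 2:
  18 -> 36
  5 -> 10
  4 -> 8
  20 -> 40
  21 -> 42
  20 -> 40
Step 2: Filter for < 25:
  36: removed
  10: kept
  8: kept
  40: removed
  42: removed
  40: removed
Therefore result = [10, 8].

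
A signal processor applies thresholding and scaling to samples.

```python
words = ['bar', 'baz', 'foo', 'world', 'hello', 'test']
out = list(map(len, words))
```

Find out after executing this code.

Step 1: Map len() to each word:
  'bar' -> 3
  'baz' -> 3
  'foo' -> 3
  'world' -> 5
  'hello' -> 5
  'test' -> 4
Therefore out = [3, 3, 3, 5, 5, 4].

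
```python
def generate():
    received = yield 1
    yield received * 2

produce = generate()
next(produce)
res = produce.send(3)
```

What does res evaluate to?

Step 1: next(produce) advances to first yield, producing 1.
Step 2: send(3) resumes, received = 3.
Step 3: yield received * 2 = 3 * 2 = 6.
Therefore res = 6.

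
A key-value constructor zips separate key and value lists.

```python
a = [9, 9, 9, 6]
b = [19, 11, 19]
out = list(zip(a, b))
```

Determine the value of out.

Step 1: zip stops at shortest (len(a)=4, len(b)=3):
  Index 0: (9, 19)
  Index 1: (9, 11)
  Index 2: (9, 19)
Step 2: Last element of a (6) has no pair, dropped.
Therefore out = [(9, 19), (9, 11), (9, 19)].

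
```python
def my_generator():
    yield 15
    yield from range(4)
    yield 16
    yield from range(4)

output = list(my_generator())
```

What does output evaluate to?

Step 1: Trace yields in order:
  yield 15
  yield 0
  yield 1
  yield 2
  yield 3
  yield 16
  yield 0
  yield 1
  yield 2
  yield 3
Therefore output = [15, 0, 1, 2, 3, 16, 0, 1, 2, 3].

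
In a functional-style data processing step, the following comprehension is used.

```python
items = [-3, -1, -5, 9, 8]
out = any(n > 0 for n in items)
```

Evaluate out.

Step 1: Check n > 0 for each element in [-3, -1, -5, 9, 8]:
  -3 > 0: False
  -1 > 0: False
  -5 > 0: False
  9 > 0: True
  8 > 0: True
Step 2: any() returns True.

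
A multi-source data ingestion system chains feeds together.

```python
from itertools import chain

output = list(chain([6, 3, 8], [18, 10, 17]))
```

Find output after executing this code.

Step 1: chain() concatenates iterables: [6, 3, 8] + [18, 10, 17].
Therefore output = [6, 3, 8, 18, 10, 17].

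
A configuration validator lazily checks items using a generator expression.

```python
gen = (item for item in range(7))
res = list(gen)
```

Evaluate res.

Step 1: Generator expression iterates range(7): [0, 1, 2, 3, 4, 5, 6].
Step 2: list() collects all values.
Therefore res = [0, 1, 2, 3, 4, 5, 6].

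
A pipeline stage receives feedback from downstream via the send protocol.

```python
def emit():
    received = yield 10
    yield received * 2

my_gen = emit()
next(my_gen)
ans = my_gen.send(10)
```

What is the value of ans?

Step 1: next(my_gen) advances to first yield, producing 10.
Step 2: send(10) resumes, received = 10.
Step 3: yield received * 2 = 10 * 2 = 20.
Therefore ans = 20.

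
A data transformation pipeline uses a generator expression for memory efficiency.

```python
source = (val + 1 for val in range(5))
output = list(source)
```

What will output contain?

Step 1: For each val in range(5), compute val+1:
  val=0: 0+1 = 1
  val=1: 1+1 = 2
  val=2: 2+1 = 3
  val=3: 3+1 = 4
  val=4: 4+1 = 5
Therefore output = [1, 2, 3, 4, 5].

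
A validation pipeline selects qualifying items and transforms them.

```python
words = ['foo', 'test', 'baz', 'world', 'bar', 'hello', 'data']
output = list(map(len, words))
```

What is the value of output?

Step 1: Map len() to each word:
  'foo' -> 3
  'test' -> 4
  'baz' -> 3
  'world' -> 5
  'bar' -> 3
  'hello' -> 5
  'data' -> 4
Therefore output = [3, 4, 3, 5, 3, 5, 4].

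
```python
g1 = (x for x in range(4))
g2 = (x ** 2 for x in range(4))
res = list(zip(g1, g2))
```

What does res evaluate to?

Step 1: g1 produces [0, 1, 2, 3].
Step 2: g2 produces [0, 1, 4, 9].
Step 3: zip pairs them: [(0, 0), (1, 1), (2, 4), (3, 9)].
Therefore res = [(0, 0), (1, 1), (2, 4), (3, 9)].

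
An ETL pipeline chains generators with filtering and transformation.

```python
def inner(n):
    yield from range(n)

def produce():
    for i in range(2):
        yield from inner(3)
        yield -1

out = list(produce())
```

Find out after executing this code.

Step 1: For each i in range(2):
  i=0: yield from inner(3) -> [0, 1, 2], then yield -1
  i=1: yield from inner(3) -> [0, 1, 2], then yield -1
Therefore out = [0, 1, 2, -1, 0, 1, 2, -1].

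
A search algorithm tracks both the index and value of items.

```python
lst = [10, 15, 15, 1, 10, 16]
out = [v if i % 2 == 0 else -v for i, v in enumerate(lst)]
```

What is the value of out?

Step 1: For each (i, v), keep v if i is even, negate if odd:
  i=0 (even): keep 10
  i=1 (odd): negate to -15
  i=2 (even): keep 15
  i=3 (odd): negate to -1
  i=4 (even): keep 10
  i=5 (odd): negate to -16
Therefore out = [10, -15, 15, -1, 10, -16].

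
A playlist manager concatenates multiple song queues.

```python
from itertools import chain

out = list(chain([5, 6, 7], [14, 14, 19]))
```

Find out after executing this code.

Step 1: chain() concatenates iterables: [5, 6, 7] + [14, 14, 19].
Therefore out = [5, 6, 7, 14, 14, 19].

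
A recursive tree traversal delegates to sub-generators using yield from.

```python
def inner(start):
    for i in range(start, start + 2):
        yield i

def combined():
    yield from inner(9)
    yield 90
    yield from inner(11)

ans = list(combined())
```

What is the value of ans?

Step 1: combined() delegates to inner(9):
  yield 9
  yield 10
Step 2: yield 90
Step 3: Delegates to inner(11):
  yield 11
  yield 12
Therefore ans = [9, 10, 90, 11, 12].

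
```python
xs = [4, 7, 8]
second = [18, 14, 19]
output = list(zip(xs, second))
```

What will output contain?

Step 1: zip pairs elements at same index:
  Index 0: (4, 18)
  Index 1: (7, 14)
  Index 2: (8, 19)
Therefore output = [(4, 18), (7, 14), (8, 19)].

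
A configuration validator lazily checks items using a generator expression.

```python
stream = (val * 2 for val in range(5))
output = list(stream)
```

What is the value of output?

Step 1: For each val in range(5), compute val*2:
  val=0: 0*2 = 0
  val=1: 1*2 = 2
  val=2: 2*2 = 4
  val=3: 3*2 = 6
  val=4: 4*2 = 8
Therefore output = [0, 2, 4, 6, 8].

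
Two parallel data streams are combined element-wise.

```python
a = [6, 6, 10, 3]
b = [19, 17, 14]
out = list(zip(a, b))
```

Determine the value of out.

Step 1: zip stops at shortest (len(a)=4, len(b)=3):
  Index 0: (6, 19)
  Index 1: (6, 17)
  Index 2: (10, 14)
Step 2: Last element of a (3) has no pair, dropped.
Therefore out = [(6, 19), (6, 17), (10, 14)].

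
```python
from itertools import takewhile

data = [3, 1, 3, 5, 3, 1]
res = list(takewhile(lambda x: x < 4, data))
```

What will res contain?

Step 1: takewhile stops at first element >= 4:
  3 < 4: take
  1 < 4: take
  3 < 4: take
  5 >= 4: stop
Therefore res = [3, 1, 3].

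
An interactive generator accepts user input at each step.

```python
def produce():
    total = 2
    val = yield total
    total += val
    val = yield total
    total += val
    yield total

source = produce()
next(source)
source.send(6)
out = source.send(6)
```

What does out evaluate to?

Step 1: next() -> yield total=2.
Step 2: send(6) -> val=6, total = 2+6 = 8, yield 8.
Step 3: send(6) -> val=6, total = 8+6 = 14, yield 14.
Therefore out = 14.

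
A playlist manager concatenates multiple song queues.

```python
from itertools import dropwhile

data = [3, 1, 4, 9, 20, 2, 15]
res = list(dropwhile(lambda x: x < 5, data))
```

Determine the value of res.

Step 1: dropwhile drops elements while < 5:
  3 < 5: dropped
  1 < 5: dropped
  4 < 5: dropped
  9: kept (dropping stopped)
Step 2: Remaining elements kept regardless of condition.
Therefore res = [9, 20, 2, 15].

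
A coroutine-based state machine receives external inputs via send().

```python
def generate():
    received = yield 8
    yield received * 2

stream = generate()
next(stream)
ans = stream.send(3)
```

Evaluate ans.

Step 1: next(stream) advances to first yield, producing 8.
Step 2: send(3) resumes, received = 3.
Step 3: yield received * 2 = 3 * 2 = 6.
Therefore ans = 6.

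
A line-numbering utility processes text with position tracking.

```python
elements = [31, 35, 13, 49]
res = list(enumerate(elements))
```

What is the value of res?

Step 1: enumerate pairs each element with its index:
  (0, 31)
  (1, 35)
  (2, 13)
  (3, 49)
Therefore res = [(0, 31), (1, 35), (2, 13), (3, 49)].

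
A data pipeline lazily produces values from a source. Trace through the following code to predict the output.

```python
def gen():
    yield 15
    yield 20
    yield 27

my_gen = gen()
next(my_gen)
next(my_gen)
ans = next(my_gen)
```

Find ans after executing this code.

Step 1: gen() creates a generator.
Step 2: next(my_gen) yields 15 (consumed and discarded).
Step 3: next(my_gen) yields 20 (consumed and discarded).
Step 4: next(my_gen) yields 27, assigned to ans.
Therefore ans = 27.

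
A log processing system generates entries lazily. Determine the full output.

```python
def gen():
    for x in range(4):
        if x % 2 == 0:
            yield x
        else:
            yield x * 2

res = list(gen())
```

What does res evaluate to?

Step 1: For each x in range(4), yield x if even, else x*2:
  x=0 (even): yield 0
  x=1 (odd): yield 1*2 = 2
  x=2 (even): yield 2
  x=3 (odd): yield 3*2 = 6
Therefore res = [0, 2, 2, 6].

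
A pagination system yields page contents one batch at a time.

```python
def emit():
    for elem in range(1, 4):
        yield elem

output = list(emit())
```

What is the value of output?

Step 1: The generator yields each value from range(1, 4).
Step 2: list() consumes all yields: [1, 2, 3].
Therefore output = [1, 2, 3].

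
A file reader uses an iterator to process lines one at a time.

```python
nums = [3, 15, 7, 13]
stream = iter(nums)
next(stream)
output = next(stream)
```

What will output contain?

Step 1: Create iterator over [3, 15, 7, 13].
Step 2: next() consumes 3.
Step 3: next() returns 15.
Therefore output = 15.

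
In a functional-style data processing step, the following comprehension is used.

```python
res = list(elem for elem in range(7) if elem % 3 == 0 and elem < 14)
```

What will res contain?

Step 1: Filter range(7) where elem % 3 == 0 and elem < 14:
  elem=0: both conditions met, included
  elem=1: excluded (1 % 3 != 0)
  elem=2: excluded (2 % 3 != 0)
  elem=3: both conditions met, included
  elem=4: excluded (4 % 3 != 0)
  elem=5: excluded (5 % 3 != 0)
  elem=6: both conditions met, included
Therefore res = [0, 3, 6].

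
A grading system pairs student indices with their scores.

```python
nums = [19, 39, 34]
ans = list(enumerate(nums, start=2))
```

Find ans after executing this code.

Step 1: enumerate with start=2:
  (2, 19)
  (3, 39)
  (4, 34)
Therefore ans = [(2, 19), (3, 39), (4, 34)].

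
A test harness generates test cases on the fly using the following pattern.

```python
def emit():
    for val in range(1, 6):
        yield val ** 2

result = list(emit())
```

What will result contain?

Step 1: For each val in range(1, 6), yield val**2:
  val=1: yield 1**2 = 1
  val=2: yield 2**2 = 4
  val=3: yield 3**2 = 9
  val=4: yield 4**2 = 16
  val=5: yield 5**2 = 25
Therefore result = [1, 4, 9, 16, 25].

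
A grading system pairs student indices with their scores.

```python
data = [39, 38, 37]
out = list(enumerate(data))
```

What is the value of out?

Step 1: enumerate pairs each element with its index:
  (0, 39)
  (1, 38)
  (2, 37)
Therefore out = [(0, 39), (1, 38), (2, 37)].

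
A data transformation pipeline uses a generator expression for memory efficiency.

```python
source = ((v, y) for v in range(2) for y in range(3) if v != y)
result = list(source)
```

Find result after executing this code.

Step 1: Nested generator over range(2) x range(3) where v != y:
  (0, 0): excluded (v == y)
  (0, 1): included
  (0, 2): included
  (1, 0): included
  (1, 1): excluded (v == y)
  (1, 2): included
Therefore result = [(0, 1), (0, 2), (1, 0), (1, 2)].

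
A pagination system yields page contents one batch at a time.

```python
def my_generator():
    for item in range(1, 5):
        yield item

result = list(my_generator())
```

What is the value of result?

Step 1: The generator yields each value from range(1, 5).
Step 2: list() consumes all yields: [1, 2, 3, 4].
Therefore result = [1, 2, 3, 4].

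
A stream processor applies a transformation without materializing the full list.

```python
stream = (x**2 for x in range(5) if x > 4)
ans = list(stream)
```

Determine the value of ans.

Step 1: For range(5), keep x > 4, then square:
  x=0: 0 <= 4, excluded
  x=1: 1 <= 4, excluded
  x=2: 2 <= 4, excluded
  x=3: 3 <= 4, excluded
  x=4: 4 <= 4, excluded
Therefore ans = [].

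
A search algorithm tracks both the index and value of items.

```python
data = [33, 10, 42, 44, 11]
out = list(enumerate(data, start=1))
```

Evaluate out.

Step 1: enumerate with start=1:
  (1, 33)
  (2, 10)
  (3, 42)
  (4, 44)
  (5, 11)
Therefore out = [(1, 33), (2, 10), (3, 42), (4, 44), (5, 11)].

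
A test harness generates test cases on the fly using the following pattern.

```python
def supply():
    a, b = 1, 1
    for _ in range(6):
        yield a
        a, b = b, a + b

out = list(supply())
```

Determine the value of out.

Step 1: Fibonacci-like sequence starting with a=1, b=1:
  Iteration 1: yield a=1, then a,b = 1,2
  Iteration 2: yield a=1, then a,b = 2,3
  Iteration 3: yield a=2, then a,b = 3,5
  Iteration 4: yield a=3, then a,b = 5,8
  Iteration 5: yield a=5, then a,b = 8,13
  Iteration 6: yield a=8, then a,b = 13,21
Therefore out = [1, 1, 2, 3, 5, 8].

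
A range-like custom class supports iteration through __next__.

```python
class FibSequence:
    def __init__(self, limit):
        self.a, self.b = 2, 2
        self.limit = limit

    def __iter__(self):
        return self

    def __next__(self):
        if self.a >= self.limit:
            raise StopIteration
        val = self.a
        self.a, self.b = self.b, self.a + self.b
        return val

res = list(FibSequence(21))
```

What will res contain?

Step 1: Fibonacci-like sequence (a=2, b=2) until >= 21:
  Yield 2, then a,b = 2,4
  Yield 2, then a,b = 4,6
  Yield 4, then a,b = 6,10
  Yield 6, then a,b = 10,16
  Yield 10, then a,b = 16,26
  Yield 16, then a,b = 26,42
Step 2: 26 >= 21, stop.
Therefore res = [2, 2, 4, 6, 10, 16].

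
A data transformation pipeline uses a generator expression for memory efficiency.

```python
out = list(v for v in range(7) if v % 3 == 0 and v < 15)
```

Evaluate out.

Step 1: Filter range(7) where v % 3 == 0 and v < 15:
  v=0: both conditions met, included
  v=1: excluded (1 % 3 != 0)
  v=2: excluded (2 % 3 != 0)
  v=3: both conditions met, included
  v=4: excluded (4 % 3 != 0)
  v=5: excluded (5 % 3 != 0)
  v=6: both conditions met, included
Therefore out = [0, 3, 6].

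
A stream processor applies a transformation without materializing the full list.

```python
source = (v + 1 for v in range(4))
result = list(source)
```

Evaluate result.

Step 1: For each v in range(4), compute v+1:
  v=0: 0+1 = 1
  v=1: 1+1 = 2
  v=2: 2+1 = 3
  v=3: 3+1 = 4
Therefore result = [1, 2, 3, 4].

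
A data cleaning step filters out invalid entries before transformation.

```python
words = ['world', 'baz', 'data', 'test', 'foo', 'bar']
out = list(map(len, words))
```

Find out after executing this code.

Step 1: Map len() to each word:
  'world' -> 5
  'baz' -> 3
  'data' -> 4
  'test' -> 4
  'foo' -> 3
  'bar' -> 3
Therefore out = [5, 3, 4, 4, 3, 3].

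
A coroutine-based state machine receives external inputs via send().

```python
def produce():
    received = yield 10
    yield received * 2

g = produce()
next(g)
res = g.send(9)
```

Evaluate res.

Step 1: next(g) advances to first yield, producing 10.
Step 2: send(9) resumes, received = 9.
Step 3: yield received * 2 = 9 * 2 = 18.
Therefore res = 18.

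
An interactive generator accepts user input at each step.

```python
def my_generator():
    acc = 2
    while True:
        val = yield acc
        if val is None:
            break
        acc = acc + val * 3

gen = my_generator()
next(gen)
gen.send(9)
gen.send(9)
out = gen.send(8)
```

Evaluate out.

Step 1: next() -> yield acc=2.
Step 2: send(9) -> val=9, acc = 2 + 9*3 = 29, yield 29.
Step 3: send(9) -> val=9, acc = 29 + 9*3 = 56, yield 56.
Step 4: send(8) -> val=8, acc = 56 + 8*3 = 80, yield 80.
Therefore out = 80.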